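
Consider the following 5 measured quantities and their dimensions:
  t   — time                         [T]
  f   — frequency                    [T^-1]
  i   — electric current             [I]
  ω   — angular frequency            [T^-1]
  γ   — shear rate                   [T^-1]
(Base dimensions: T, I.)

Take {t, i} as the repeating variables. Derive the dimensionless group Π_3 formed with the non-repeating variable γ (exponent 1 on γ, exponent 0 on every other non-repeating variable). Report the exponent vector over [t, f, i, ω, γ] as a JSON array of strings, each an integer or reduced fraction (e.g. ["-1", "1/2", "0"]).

Dimensional matrix (T×I by t×f×i×ω×γ):
  T: [ 1 -1  0 -1 -1]
  I: [ 0  0  1  0  0]
RREF → pivots at {t,i} ⇒ r = 2
Repeat: t,i; free: f,ω,γ
RREF:
  r0: [   1   -1    0   -1   -1]
  r1: [   0    0    1    0    0]
Fix exponent of γ at 1, f at 0, ω at 0; solve each RREF row for its pivot's exponent:
  r0: exp(t) + (-1)·1 = 0 ⇒ exp(t) = 1
  r1: exp(i) + (0)·1 = 0 ⇒ exp(i) = 0
Π_3 = t · γ

["1", "0", "0", "0", "1"]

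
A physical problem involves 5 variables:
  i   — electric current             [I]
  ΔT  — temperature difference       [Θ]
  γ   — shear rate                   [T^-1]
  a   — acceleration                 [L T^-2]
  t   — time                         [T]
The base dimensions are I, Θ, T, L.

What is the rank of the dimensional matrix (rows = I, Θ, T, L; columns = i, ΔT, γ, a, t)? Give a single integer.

Dimensional matrix (I×Θ×T×L by i×ΔT×γ×a×t):
  I: [ 1  0  0  0  0]
  Θ: [ 0  1  0  0  0]
  T: [ 0  0 -1 -2  1]
  L: [ 0  0  0  1  0]
Row reduction gives pivot columns i,ΔT,γ,a; rank = 4

4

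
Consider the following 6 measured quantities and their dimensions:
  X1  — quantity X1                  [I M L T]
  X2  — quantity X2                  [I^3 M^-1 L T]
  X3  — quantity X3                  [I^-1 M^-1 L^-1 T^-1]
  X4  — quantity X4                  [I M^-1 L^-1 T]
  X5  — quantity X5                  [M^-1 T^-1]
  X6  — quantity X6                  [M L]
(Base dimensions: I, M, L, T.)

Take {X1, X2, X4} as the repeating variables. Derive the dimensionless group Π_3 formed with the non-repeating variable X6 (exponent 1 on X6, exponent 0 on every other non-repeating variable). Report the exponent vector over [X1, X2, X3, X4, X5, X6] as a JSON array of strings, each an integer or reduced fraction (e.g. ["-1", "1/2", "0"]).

["-1/2", "0", "0", "1/2", "0", "1"]

Dimensional matrix (I×M×L×T by X1×X2×X3×X4×X5×X6):
  I: [ 1  3 -1  1  0  0]
  M: [ 1 -1 -1 -1 -1  1]
  L: [ 1  1 -1 -1  0  1]
  T: [ 1  1 -1  1 -1  0]
RREF → pivots at {X1,X2,X4} ⇒ r = 3
Repeat: X1,X2,X4; free: X3,X5,X6
RREF:
  r0: [   1    0   -1    0   -1  1/2]
  r1: [   0    1    0    0  1/2    0]
  r2: [   0    0    0    1 -1/2 -1/2]
  r3: [   0    0    0    0    0    0]
Fix exponent of X6 at 1, X3 at 0, X5 at 0; solve each RREF row for its pivot's exponent:
  r0: exp(X1) + (1/2)·1 = 0 ⇒ exp(X1) = -1/2
  r1: exp(X2) + (0)·1 = 0 ⇒ exp(X2) = 0
  r2: exp(X4) + (-1/2)·1 = 0 ⇒ exp(X4) = 1/2
Π_3 = X1^(-1/2) · X4^(1/2) · X6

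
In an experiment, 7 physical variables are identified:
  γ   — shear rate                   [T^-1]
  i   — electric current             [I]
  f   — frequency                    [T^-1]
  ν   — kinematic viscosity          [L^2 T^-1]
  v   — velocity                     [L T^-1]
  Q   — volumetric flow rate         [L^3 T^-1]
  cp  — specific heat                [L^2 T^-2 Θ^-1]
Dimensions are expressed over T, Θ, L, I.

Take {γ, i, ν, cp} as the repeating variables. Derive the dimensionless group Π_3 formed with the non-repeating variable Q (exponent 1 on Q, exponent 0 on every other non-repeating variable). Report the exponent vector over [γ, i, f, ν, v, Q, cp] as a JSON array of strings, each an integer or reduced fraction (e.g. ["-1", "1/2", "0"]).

Exponent matrix [T,Θ,L,I] × [γ,i,f,ν,v,Q,cp]:
  T: [-1  0 -1 -1 -1 -1 -2]
  Θ: [ 0  0  0  0  0  0 -1]
  L: [ 0  0  0  2  1  3  2]
  I: [ 0  1  0  0  0  0  0]
Row reduction gives pivot columns γ,i,ν,cp; rank = 4
Pivot set = {γ,i,ν,cp}, free = {f,v,Q}
RREF:
  r0: [   1    0    1    0  1/2 -1/2    0]
  r1: [   0    1    0    0    0    0    0]
  r2: [   0    0    0    1  1/2  3/2    0]
  r3: [   0    0    0    0    0    0    1]
Fix exponent of Q at 1, f at 0, v at 0; solve each RREF row for its pivot's exponent:
  r0: exp(γ) + (-1/2)·1 = 0 ⇒ exp(γ) = 1/2
  r1: exp(i) + (0)·1 = 0 ⇒ exp(i) = 0
  r2: exp(ν) + (3/2)·1 = 0 ⇒ exp(ν) = -3/2
  r3: exp(cp) + (0)·1 = 0 ⇒ exp(cp) = 0
Π_3 = γ^(1/2) · ν^(-3/2) · Q

["1/2", "0", "0", "-3/2", "0", "1", "0"]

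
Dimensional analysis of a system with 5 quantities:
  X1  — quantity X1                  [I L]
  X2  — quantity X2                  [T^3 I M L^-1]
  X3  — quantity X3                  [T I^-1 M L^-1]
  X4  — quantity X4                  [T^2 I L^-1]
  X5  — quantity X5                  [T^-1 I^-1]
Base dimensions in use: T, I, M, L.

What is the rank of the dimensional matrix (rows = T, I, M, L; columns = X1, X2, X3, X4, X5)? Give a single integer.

3

Dimensional matrix (T×I×M×L by X1×X2×X3×X4×X5):
  T: [ 0  3  1  2 -1]
  I: [ 1  1 -1  1 -1]
  M: [ 0  1  1  0  0]
  L: [ 1 -1 -1 -1  0]
Echelon form has 3 nonzero rows (pivots: X1,X2,X3)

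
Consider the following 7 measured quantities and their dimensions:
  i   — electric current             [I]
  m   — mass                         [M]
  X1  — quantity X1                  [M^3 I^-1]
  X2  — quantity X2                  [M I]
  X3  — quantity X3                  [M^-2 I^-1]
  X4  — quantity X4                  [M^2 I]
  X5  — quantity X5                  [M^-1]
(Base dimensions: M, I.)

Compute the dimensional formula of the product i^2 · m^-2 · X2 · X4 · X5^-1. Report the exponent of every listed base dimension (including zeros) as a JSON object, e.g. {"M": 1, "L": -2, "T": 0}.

{"M": 2, "I": 4}

Exponent matrix [M,I] × [i,m,X1,X2,X3,X4,X5]:
  M: [ 0  1  3  1 -2  2 -1]
  I: [ 1  0 -1  1 -1  1  0]
  [M]: (2)·0+(-2)·1+(1)·1+(1)·2+(-1)·-1 = 2
  [I]: (2)·1+(-2)·0+(1)·1+(1)·1+(-1)·0 = 4
⇒ M^2 I^4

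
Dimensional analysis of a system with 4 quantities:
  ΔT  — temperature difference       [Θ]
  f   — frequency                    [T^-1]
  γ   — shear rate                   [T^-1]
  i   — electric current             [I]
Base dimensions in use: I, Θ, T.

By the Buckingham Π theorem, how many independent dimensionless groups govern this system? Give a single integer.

Dimensional matrix (I×Θ×T by ΔT×f×γ×i):
  I: [ 0  0  0  1]
  Θ: [ 1  0  0  0]
  T: [ 0 -1 -1  0]
Row reduction gives pivot columns ΔT,f,i; rank = 3
n=4, r=3 ⇒ 1 dimensionless group

1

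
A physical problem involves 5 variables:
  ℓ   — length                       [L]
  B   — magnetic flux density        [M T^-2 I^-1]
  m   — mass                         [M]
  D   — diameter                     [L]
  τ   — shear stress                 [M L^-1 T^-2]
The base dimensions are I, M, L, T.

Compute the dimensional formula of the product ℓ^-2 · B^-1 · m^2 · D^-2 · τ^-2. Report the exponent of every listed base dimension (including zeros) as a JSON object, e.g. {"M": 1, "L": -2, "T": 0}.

Exponent matrix [I,M,L,T] × [ℓ,B,m,D,τ]:
  I: [ 0 -1  0  0  0]
  M: [ 0  1  1  0  1]
  L: [ 1  0  0  1 -1]
  T: [ 0 -2  0  0 -2]
  [I]: (-2)·0+(-1)·-1+(2)·0+(-2)·0+(-2)·0 = 1
  [M]: (-2)·0+(-1)·1+(2)·1+(-2)·0+(-2)·1 = -1
  [L]: (-2)·1+(-1)·0+(2)·0+(-2)·1+(-2)·-1 = -2
  [T]: (-2)·0+(-1)·-2+(2)·0+(-2)·0+(-2)·-2 = 6
⇒ I M^-1 L^-2 T^6

{"I": 1, "M": -1, "L": -2, "T": 6}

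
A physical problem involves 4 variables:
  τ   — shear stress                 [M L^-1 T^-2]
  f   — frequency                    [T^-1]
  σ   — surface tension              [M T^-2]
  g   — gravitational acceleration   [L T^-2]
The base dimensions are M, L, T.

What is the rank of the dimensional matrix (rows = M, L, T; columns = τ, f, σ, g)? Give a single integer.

3

Dimensional matrix (M×L×T by τ×f×σ×g):
  M: [ 1  0  1  0]
  L: [-1  0  0  1]
  T: [-2 -1 -2 -2]
Row reduction gives pivot columns τ,f,σ; rank = 3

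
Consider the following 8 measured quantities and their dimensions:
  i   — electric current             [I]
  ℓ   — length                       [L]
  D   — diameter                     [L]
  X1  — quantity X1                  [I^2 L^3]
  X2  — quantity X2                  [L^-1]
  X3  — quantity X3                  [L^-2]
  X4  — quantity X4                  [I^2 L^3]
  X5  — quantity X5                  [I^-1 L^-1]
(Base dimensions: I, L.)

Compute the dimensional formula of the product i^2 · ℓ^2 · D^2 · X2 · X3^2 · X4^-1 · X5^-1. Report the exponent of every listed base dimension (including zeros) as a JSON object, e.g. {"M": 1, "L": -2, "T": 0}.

Dimensional matrix (I×L by i×ℓ×D×X1×X2×X3×X4×X5):
  I: [ 1  0  0  2  0  0  2 -1]
  L: [ 0  1  1  3 -1 -2  3 -1]
  [I]: (2)·1+(2)·0+(2)·0+(1)·0+(2)·0+(-1)·2+(-1)·-1 = 1
  [L]: (2)·0+(2)·1+(2)·1+(1)·-1+(2)·-2+(-1)·3+(-1)·-1 = -3
⇒ I L^-3

{"I": 1, "L": -3}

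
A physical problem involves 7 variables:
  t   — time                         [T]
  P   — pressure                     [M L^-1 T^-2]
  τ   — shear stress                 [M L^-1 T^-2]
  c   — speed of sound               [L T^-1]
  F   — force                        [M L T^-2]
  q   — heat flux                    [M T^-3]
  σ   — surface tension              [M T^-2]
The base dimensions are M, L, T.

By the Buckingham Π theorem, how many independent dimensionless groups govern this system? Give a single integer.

Dimensional matrix (M×L×T by t×P×τ×c×F×q×σ):
  M: [ 0  1  1  0  1  1  1]
  L: [ 0 -1 -1  1  1  0  0]
  T: [ 1 -2 -2 -1 -2 -3 -2]
Row reduction gives pivot columns t,P,c; rank = 3
7 vars − rank 3 = 4 Π groups

4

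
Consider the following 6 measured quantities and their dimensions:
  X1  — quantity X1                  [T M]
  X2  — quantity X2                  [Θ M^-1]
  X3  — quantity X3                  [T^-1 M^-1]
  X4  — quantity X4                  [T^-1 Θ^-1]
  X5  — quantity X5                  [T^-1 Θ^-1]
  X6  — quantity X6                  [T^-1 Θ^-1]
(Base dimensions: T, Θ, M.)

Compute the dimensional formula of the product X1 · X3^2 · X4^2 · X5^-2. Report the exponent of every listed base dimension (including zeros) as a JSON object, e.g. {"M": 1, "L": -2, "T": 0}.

Write exponents as rows T,Θ,M / cols X1,X2,X3,X4,X5,X6:
  T: [ 1  0 -1 -1 -1 -1]
  Θ: [ 0  1  0 -1 -1 -1]
  M: [ 1 -1 -1  0  0  0]
  [T]: (1)·1+(2)·-1+(2)·-1+(-2)·-1 = -1
  [Θ]: (1)·0+(2)·0+(2)·-1+(-2)·-1 = 0
  [M]: (1)·1+(2)·-1+(2)·0+(-2)·0 = -1
⇒ T^-1 M^-1

{"T": -1, "Θ": 0, "M": -1}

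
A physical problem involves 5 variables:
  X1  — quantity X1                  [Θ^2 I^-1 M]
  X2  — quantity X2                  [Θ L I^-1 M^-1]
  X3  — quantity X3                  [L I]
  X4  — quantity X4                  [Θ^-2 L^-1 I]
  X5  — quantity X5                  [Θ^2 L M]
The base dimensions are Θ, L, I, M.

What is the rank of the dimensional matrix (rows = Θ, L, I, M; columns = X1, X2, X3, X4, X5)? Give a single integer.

Dimensional matrix (Θ×L×I×M by X1×X2×X3×X4×X5):
  Θ: [ 2  1  0 -2  2]
  L: [ 0  1  1 -1  1]
  I: [-1 -1  1  1  0]
  M: [ 1 -1  0  0  1]
Echelon form has 3 nonzero rows (pivots: X1,X2,X3)

3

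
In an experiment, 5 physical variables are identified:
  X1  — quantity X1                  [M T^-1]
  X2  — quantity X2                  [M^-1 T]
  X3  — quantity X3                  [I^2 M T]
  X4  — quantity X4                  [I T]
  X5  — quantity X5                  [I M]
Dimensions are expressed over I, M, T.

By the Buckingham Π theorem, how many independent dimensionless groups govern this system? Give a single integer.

Exponent matrix [I,M,T] × [X1,X2,X3,X4,X5]:
  I: [ 0  0  2  1  1]
  M: [ 1 -1  1  0  1]
  T: [-1  1  1  1  0]
Row reduction gives pivot columns X1,X3; rank = 2
5 vars − rank 2 = 3 Π groups

3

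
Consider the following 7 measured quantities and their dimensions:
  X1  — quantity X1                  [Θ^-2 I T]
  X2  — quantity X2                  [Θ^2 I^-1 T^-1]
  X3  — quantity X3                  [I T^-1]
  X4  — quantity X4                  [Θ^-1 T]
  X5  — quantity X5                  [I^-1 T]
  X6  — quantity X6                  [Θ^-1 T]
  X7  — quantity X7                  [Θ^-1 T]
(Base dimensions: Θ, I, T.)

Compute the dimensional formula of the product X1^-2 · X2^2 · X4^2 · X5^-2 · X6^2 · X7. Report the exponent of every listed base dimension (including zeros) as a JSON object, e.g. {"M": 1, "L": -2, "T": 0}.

Dimensional matrix (Θ×I×T by X1×X2×X3×X4×X5×X6×X7):
  Θ: [-2  2  0 -1  0 -1 -1]
  I: [ 1 -1  1  0 -1  0  0]
  T: [ 1 -1 -1  1  1  1  1]
  [Θ]: (-2)·-2+(2)·2+(2)·-1+(-2)·0+(2)·-1+(1)·-1 = 3
  [I]: (-2)·1+(2)·-1+(2)·0+(-2)·-1+(2)·0+(1)·0 = -2
  [T]: (-2)·1+(2)·-1+(2)·1+(-2)·1+(2)·1+(1)·1 = -1
⇒ Θ^3 I^-2 T^-1

{"Θ": 3, "I": -2, "T": -1}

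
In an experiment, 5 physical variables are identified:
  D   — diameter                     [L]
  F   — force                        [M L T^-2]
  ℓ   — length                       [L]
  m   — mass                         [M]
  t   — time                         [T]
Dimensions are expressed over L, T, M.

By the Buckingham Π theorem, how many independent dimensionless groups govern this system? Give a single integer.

2

Write exponents as rows L,T,M / cols D,F,ℓ,m,t:
  L: [ 1  1  1  0  0]
  T: [ 0 -2  0  0  1]
  M: [ 0  1  0  1  0]
RREF → pivots at {D,F,m} ⇒ r = 3
Π count = n − r = 5 − 3 = 2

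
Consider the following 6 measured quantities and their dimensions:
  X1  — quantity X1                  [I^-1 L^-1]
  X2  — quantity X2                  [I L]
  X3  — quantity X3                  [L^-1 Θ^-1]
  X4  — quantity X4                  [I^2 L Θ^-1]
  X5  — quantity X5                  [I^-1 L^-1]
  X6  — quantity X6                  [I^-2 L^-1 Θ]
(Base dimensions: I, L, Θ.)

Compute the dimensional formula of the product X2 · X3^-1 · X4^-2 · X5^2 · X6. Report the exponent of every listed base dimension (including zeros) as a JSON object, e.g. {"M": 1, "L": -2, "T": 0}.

{"I": -7, "L": -3, "Θ": 4}

Dimensional matrix (I×L×Θ by X1×X2×X3×X4×X5×X6):
  I: [-1  1  0  2 -1 -2]
  L: [-1  1 -1  1 -1 -1]
  Θ: [ 0  0 -1 -1  0  1]
  [I]: (1)·1+(-1)·0+(-2)·2+(2)·-1+(1)·-2 = -7
  [L]: (1)·1+(-1)·-1+(-2)·1+(2)·-1+(1)·-1 = -3
  [Θ]: (1)·0+(-1)·-1+(-2)·-1+(2)·0+(1)·1 = 4
⇒ I^-7 L^-3 Θ^4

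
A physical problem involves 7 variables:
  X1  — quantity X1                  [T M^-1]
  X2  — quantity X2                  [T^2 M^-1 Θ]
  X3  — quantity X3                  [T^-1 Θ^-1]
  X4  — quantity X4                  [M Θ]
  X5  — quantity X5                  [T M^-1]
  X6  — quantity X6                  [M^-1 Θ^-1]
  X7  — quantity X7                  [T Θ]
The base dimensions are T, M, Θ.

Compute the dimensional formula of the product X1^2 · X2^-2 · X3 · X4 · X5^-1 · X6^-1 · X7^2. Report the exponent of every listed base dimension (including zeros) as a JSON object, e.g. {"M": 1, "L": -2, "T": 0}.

Exponent matrix [T,M,Θ] × [X1,X2,X3,X4,X5,X6,X7]:
  T: [ 1  2 -1  0  1  0  1]
  M: [-1 -1  0  1 -1 -1  0]
  Θ: [ 0  1 -1  1  0 -1  1]
  [T]: (2)·1+(-2)·2+(1)·-1+(1)·0+(-1)·1+(-1)·0+(2)·1 = -2
  [M]: (2)·-1+(-2)·-1+(1)·0+(1)·1+(-1)·-1+(-1)·-1+(2)·0 = 3
  [Θ]: (2)·0+(-2)·1+(1)·-1+(1)·1+(-1)·0+(-1)·-1+(2)·1 = 1
⇒ T^-2 M^3 Θ

{"T": -2, "M": 3, "Θ": 1}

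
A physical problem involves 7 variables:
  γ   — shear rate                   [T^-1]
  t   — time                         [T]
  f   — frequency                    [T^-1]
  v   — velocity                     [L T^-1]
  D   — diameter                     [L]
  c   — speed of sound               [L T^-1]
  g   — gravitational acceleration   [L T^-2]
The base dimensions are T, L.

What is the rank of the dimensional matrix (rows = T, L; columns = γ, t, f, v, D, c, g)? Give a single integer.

Dimensional matrix (T×L by γ×t×f×v×D×c×g):
  T: [-1  1 -1 -1  0 -1 -2]
  L: [ 0  0  0  1  1  1  1]
Echelon form has 2 nonzero rows (pivots: γ,v)

2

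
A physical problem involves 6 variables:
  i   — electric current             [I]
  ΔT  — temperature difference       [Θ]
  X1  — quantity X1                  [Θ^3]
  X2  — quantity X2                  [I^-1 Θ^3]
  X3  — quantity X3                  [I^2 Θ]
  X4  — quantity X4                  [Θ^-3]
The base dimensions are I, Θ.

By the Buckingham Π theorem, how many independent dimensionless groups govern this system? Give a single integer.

Dimensional matrix (I×Θ by i×ΔT×X1×X2×X3×X4):
  I: [ 1  0  0 -1  2  0]
  Θ: [ 0  1  3  3  1 -3]
Row reduction gives pivot columns i,ΔT; rank = 2
6 vars − rank 2 = 4 Π groups

4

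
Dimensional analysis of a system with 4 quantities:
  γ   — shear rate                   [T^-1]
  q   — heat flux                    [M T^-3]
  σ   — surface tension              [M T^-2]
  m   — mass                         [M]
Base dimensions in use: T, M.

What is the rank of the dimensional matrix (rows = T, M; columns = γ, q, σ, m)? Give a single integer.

2

Dimensional matrix (T×M by γ×q×σ×m):
  T: [-1 -3 -2  0]
  M: [ 0  1  1  1]
RREF → pivots at {γ,q} ⇒ r = 2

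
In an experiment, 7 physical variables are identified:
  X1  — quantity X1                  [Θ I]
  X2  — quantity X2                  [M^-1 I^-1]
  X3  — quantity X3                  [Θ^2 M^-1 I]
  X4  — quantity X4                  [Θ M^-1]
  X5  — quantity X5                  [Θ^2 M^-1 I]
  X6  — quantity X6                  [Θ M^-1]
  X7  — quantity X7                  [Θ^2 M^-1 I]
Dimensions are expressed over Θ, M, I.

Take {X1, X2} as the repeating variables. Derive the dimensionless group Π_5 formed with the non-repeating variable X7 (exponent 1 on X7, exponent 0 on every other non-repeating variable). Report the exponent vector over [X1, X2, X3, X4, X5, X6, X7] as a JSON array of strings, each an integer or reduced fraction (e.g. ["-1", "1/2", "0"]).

["-2", "-1", "0", "0", "0", "0", "1"]

Exponent matrix [Θ,M,I] × [X1,X2,X3,X4,X5,X6,X7]:
  Θ: [ 1  0  2  1  2  1  2]
  M: [ 0 -1 -1 -1 -1 -1 -1]
  I: [ 1 -1  1  0  1  0  1]
RREF → pivots at {X1,X2} ⇒ r = 2
Repeat: X1,X2; free: X3,X4,X5,X6,X7
RREF:
  r0: [   1    0    2    1    2    1    2]
  r1: [   0    1    1    1    1    1    1]
  r2: [   0    0    0    0    0    0    0]
Fix exponent of X7 at 1, X3 at 0, X4 at 0, X5 at 0, X6 at 0; solve each RREF row for its pivot's exponent:
  r0: exp(X1) + (2)·1 = 0 ⇒ exp(X1) = -2
  r1: exp(X2) + (1)·1 = 0 ⇒ exp(X2) = -1
Π_5 = X1^-2 · X2^-1 · X7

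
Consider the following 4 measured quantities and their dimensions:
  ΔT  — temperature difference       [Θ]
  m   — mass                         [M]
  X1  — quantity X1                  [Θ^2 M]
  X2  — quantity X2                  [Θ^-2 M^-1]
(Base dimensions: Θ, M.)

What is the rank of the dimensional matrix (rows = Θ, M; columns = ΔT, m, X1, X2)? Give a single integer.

Dimensional matrix (Θ×M by ΔT×m×X1×X2):
  Θ: [ 1  0  2 -2]
  M: [ 0  1  1 -1]
RREF → pivots at {ΔT,m} ⇒ r = 2

2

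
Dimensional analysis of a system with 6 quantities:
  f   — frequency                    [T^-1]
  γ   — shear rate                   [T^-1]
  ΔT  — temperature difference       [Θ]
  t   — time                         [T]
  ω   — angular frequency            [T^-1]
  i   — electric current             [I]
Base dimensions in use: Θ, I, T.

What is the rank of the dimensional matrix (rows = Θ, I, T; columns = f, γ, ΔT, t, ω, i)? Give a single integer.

Write exponents as rows Θ,I,T / cols f,γ,ΔT,t,ω,i:
  Θ: [ 0  0  1  0  0  0]
  I: [ 0  0  0  0  0  1]
  T: [-1 -1  0  1 -1  0]
RREF → pivots at {f,ΔT,i} ⇒ r = 3

3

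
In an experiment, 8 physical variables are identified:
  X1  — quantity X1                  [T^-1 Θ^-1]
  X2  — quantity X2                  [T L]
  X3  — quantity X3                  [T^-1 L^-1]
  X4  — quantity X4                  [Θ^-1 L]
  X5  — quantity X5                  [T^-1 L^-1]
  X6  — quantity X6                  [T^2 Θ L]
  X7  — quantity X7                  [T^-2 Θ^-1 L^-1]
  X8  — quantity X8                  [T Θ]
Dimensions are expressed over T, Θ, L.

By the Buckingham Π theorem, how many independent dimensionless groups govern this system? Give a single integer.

Exponent matrix [T,Θ,L] × [X1,X2,X3,X4,X5,X6,X7,X8]:
  T: [-1  1 -1  0 -1  2 -2  1]
  Θ: [-1  0  0 -1  0  1 -1  1]
  L: [ 0  1 -1  1 -1  1 -1  0]
RREF → pivots at {X1,X2} ⇒ r = 2
8 vars − rank 2 = 6 Π groups

6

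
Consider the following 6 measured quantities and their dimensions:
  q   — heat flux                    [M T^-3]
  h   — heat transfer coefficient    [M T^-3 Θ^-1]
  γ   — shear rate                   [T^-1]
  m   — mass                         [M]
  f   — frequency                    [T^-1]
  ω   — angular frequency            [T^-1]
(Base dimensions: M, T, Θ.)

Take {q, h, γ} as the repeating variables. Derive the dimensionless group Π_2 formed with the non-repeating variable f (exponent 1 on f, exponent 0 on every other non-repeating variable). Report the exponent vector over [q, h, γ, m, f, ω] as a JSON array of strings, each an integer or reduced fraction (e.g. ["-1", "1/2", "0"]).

["0", "0", "-1", "0", "1", "0"]

Write exponents as rows M,T,Θ / cols q,h,γ,m,f,ω:
  M: [ 1  1  0  1  0  0]
  T: [-3 -3 -1  0 -1 -1]
  Θ: [ 0 -1  0  0  0  0]
Echelon form has 3 nonzero rows (pivots: q,h,γ)
Repeat: q,h,γ; free: m,f,ω
RREF:
  r0: [   1    0    0    1    0    0]
  r1: [   0    1    0    0    0    0]
  r2: [   0    0    1   -3    1    1]
Fix exponent of f at 1, m at 0, ω at 0; solve each RREF row for its pivot's exponent:
  r0: exp(q) + (0)·1 = 0 ⇒ exp(q) = 0
  r1: exp(h) + (0)·1 = 0 ⇒ exp(h) = 0
  r2: exp(γ) + (1)·1 = 0 ⇒ exp(γ) = -1
Π_2 = γ^-1 · f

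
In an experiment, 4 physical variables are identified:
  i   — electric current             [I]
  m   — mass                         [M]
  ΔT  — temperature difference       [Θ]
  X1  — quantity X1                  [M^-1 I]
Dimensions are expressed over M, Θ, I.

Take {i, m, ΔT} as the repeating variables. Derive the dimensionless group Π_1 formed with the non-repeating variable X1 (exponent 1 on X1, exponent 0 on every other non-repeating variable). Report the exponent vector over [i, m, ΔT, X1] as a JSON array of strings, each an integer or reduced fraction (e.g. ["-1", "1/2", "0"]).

Dimensional matrix (M×Θ×I by i×m×ΔT×X1):
  M: [ 0  1  0 -1]
  Θ: [ 0  0  1  0]
  I: [ 1  0  0  1]
RREF → pivots at {i,m,ΔT} ⇒ r = 3
Pivot set = {i,m,ΔT}, free = {X1}
RREF:
  r0: [   1    0    0    1]
  r1: [   0    1    0   -1]
  r2: [   0    0    1    0]
Fix exponent of X1 at 1; solve each RREF row for its pivot's exponent:
  r0: exp(i) + (1)·1 = 0 ⇒ exp(i) = -1
  r1: exp(m) + (-1)·1 = 0 ⇒ exp(m) = 1
  r2: exp(ΔT) + (0)·1 = 0 ⇒ exp(ΔT) = 0
Π_1 = i^-1 · m · X1

["-1", "1", "0", "1"]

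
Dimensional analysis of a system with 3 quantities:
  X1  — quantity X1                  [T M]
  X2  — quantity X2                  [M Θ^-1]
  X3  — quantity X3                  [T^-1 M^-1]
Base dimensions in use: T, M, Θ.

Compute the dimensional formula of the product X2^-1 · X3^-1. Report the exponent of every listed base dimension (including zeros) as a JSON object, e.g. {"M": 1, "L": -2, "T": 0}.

{"T": 1, "M": 0, "Θ": 1}

Dimensional matrix (T×M×Θ by X1×X2×X3):
  T: [ 1  0 -1]
  M: [ 1  1 -1]
  Θ: [ 0 -1  0]
  [T]: (-1)·0+(-1)·-1 = 1
  [M]: (-1)·1+(-1)·-1 = 0
  [Θ]: (-1)·-1+(-1)·0 = 1
⇒ T Θ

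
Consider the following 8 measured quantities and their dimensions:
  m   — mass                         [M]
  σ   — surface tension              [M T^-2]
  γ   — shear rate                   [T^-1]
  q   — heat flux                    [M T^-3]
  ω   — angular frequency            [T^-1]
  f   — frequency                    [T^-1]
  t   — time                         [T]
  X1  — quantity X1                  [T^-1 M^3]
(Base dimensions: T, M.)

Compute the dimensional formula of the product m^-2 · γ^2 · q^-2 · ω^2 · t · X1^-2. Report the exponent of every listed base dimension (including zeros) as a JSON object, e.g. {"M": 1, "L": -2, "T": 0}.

Dimensional matrix (T×M by m×σ×γ×q×ω×f×t×X1):
  T: [ 0 -2 -1 -3 -1 -1  1 -1]
  M: [ 1  1  0  1  0  0  0  3]
  [T]: (-2)·0+(2)·-1+(-2)·-3+(2)·-1+(1)·1+(-2)·-1 = 5
  [M]: (-2)·1+(2)·0+(-2)·1+(2)·0+(1)·0+(-2)·3 = -10
⇒ T^5 M^-10

{"T": 5, "M": -10}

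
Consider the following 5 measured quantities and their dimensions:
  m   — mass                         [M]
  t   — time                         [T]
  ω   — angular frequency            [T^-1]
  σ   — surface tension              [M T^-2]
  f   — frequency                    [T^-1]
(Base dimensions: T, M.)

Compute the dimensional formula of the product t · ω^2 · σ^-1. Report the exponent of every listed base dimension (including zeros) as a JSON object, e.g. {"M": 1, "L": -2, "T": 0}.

Exponent matrix [T,M] × [m,t,ω,σ,f]:
  T: [ 0  1 -1 -2 -1]
  M: [ 1  0  0  1  0]
  [T]: (1)·1+(2)·-1+(-1)·-2 = 1
  [M]: (1)·0+(2)·0+(-1)·1 = -1
⇒ T M^-1

{"T": 1, "M": -1}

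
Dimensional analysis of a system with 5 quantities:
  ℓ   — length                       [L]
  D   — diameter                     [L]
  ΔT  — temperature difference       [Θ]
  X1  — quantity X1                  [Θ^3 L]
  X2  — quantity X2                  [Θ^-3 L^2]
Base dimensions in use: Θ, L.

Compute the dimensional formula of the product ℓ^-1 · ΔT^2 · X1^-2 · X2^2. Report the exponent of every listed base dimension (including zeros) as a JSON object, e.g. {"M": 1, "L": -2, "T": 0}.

{"Θ": -10, "L": 1}

Exponent matrix [Θ,L] × [ℓ,D,ΔT,X1,X2]:
  Θ: [ 0  0  1  3 -3]
  L: [ 1  1  0  1  2]
  [Θ]: (-1)·0+(2)·1+(-2)·3+(2)·-3 = -10
  [L]: (-1)·1+(2)·0+(-2)·1+(2)·2 = 1
⇒ Θ^-10 L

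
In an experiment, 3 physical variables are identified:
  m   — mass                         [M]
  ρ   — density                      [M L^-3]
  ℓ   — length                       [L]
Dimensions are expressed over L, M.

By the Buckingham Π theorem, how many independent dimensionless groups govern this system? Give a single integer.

Exponent matrix [L,M] × [m,ρ,ℓ]:
  L: [ 0 -3  1]
  M: [ 1  1  0]
Row reduction gives pivot columns m,ρ; rank = 2
n=3, r=2 ⇒ 1 dimensionless group

1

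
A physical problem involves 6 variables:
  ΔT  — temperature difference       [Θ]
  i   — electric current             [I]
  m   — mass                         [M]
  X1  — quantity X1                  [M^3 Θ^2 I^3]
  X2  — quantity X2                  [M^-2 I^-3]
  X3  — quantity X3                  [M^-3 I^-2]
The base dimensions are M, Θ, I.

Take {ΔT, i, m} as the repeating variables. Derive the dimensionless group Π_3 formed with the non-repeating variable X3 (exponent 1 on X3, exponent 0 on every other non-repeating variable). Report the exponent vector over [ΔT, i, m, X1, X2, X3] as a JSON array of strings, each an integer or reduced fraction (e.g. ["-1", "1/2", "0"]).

Write exponents as rows M,Θ,I / cols ΔT,i,m,X1,X2,X3:
  M: [ 0  0  1  3 -2 -3]
  Θ: [ 1  0  0  2  0  0]
  I: [ 0  1  0  3 -3 -2]
Row reduction gives pivot columns ΔT,i,m; rank = 3
Repeat: ΔT,i,m; free: X1,X2,X3
RREF:
  r0: [   1    0    0    2    0    0]
  r1: [   0    1    0    3   -3   -2]
  r2: [   0    0    1    3   -2   -3]
Fix exponent of X3 at 1, X1 at 0, X2 at 0; solve each RREF row for its pivot's exponent:
  r0: exp(ΔT) + (0)·1 = 0 ⇒ exp(ΔT) = 0
  r1: exp(i) + (-2)·1 = 0 ⇒ exp(i) = 2
  r2: exp(m) + (-3)·1 = 0 ⇒ exp(m) = 3
Π_3 = i^2 · m^3 · X3

["0", "2", "3", "0", "0", "1"]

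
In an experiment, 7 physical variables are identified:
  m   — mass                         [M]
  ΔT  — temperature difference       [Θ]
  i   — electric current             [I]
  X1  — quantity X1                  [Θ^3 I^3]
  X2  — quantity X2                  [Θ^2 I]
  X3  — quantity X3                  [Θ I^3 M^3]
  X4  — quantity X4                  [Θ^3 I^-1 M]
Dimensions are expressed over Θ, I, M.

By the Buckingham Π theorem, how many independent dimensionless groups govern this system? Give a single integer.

4

Dimensional matrix (Θ×I×M by m×ΔT×i×X1×X2×X3×X4):
  Θ: [ 0  1  0  3  2  1  3]
  I: [ 0  0  1  3  1  3 -1]
  M: [ 1  0  0  0  0  3  1]
Row reduction gives pivot columns m,ΔT,i; rank = 3
n=7, r=3 ⇒ 4 dimensionless groups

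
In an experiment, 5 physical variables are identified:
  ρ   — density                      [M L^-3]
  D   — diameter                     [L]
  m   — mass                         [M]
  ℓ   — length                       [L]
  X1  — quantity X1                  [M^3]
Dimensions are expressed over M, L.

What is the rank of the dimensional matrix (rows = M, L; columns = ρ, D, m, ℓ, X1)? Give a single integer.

Write exponents as rows M,L / cols ρ,D,m,ℓ,X1:
  M: [ 1  0  1  0  3]
  L: [-3  1  0  1  0]
RREF → pivots at {ρ,D} ⇒ r = 2

2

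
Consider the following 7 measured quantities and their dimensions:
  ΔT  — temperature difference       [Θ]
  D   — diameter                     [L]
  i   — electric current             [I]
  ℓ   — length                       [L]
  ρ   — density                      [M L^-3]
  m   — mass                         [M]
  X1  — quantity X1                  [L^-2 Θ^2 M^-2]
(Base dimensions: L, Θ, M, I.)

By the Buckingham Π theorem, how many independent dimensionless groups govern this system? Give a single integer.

Exponent matrix [L,Θ,M,I] × [ΔT,D,i,ℓ,ρ,m,X1]:
  L: [ 0  1  0  1 -3  0 -2]
  Θ: [ 1  0  0  0  0  0  2]
  M: [ 0  0  0  0  1  1 -2]
  I: [ 0  0  1  0  0  0  0]
RREF → pivots at {ΔT,D,i,ρ} ⇒ r = 4
n=7, r=4 ⇒ 3 dimensionless groups

3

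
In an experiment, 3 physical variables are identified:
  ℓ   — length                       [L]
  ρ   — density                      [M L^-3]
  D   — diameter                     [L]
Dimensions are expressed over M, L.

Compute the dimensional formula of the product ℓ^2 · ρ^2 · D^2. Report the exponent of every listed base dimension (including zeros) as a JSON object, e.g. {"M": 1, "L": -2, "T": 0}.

{"M": 2, "L": -2}

Dimensional matrix (M×L by ℓ×ρ×D):
  M: [ 0  1  0]
  L: [ 1 -3  1]
  [M]: (2)·0+(2)·1+(2)·0 = 2
  [L]: (2)·1+(2)·-3+(2)·1 = -2
⇒ M^2 L^-2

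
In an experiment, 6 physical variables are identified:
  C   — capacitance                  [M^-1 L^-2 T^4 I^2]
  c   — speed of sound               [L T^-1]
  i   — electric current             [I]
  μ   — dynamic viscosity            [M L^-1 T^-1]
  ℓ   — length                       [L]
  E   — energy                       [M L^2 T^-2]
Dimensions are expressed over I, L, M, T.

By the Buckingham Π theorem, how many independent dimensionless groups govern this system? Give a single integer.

2

Exponent matrix [I,L,M,T] × [C,c,i,μ,ℓ,E]:
  I: [ 2  0  1  0  0  0]
  L: [-2  1  0 -1  1  2]
  M: [-1  0  0  1  0  1]
  T: [ 4 -1  0 -1  0 -2]
Echelon form has 4 nonzero rows (pivots: C,c,i,ℓ)
6 vars − rank 4 = 2 Π groups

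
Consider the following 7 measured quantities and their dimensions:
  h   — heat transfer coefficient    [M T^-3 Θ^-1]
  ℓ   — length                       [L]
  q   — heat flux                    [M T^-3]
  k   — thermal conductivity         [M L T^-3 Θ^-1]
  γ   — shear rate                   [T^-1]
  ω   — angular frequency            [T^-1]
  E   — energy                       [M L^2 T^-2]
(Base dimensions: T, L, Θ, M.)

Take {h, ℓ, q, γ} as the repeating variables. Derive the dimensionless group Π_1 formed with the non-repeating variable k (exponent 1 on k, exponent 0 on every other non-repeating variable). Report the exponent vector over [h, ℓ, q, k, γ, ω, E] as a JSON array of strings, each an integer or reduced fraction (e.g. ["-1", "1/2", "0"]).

Exponent matrix [T,L,Θ,M] × [h,ℓ,q,k,γ,ω,E]:
  T: [-3  0 -3 -3 -1 -1 -2]
  L: [ 0  1  0  1  0  0  2]
  Θ: [-1  0  0 -1  0  0  0]
  M: [ 1  0  1  1  0  0  1]
Row reduction gives pivot columns h,ℓ,q,γ; rank = 4
Repeat: h,ℓ,q,γ; free: k,ω,E
RREF:
  r0: [   1    0    0    1    0    0    0]
  r1: [   0    1    0    1    0    0    2]
  r2: [   0    0    1    0    0    0    1]
  r3: [   0    0    0    0    1    1   -1]
Fix exponent of k at 1, ω at 0, E at 0; solve each RREF row for its pivot's exponent:
  r0: exp(h) + (1)·1 = 0 ⇒ exp(h) = -1
  r1: exp(ℓ) + (1)·1 = 0 ⇒ exp(ℓ) = -1
  r2: exp(q) + (0)·1 = 0 ⇒ exp(q) = 0
  r3: exp(γ) + (0)·1 = 0 ⇒ exp(γ) = 0
Π_1 = h^-1 · ℓ^-1 · k

["-1", "-1", "0", "1", "0", "0", "0"]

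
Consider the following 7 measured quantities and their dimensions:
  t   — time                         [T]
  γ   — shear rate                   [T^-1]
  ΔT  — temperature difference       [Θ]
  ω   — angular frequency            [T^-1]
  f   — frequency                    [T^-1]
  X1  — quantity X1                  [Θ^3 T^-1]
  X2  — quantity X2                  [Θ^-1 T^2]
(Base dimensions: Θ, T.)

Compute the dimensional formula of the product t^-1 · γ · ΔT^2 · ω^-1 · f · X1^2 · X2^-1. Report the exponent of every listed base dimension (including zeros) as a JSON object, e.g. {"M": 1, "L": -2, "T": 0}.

Write exponents as rows Θ,T / cols t,γ,ΔT,ω,f,X1,X2:
  Θ: [ 0  0  1  0  0  3 -1]
  T: [ 1 -1  0 -1 -1 -1  2]
  [Θ]: (-1)·0+(1)·0+(2)·1+(-1)·0+(1)·0+(2)·3+(-1)·-1 = 9
  [T]: (-1)·1+(1)·-1+(2)·0+(-1)·-1+(1)·-1+(2)·-1+(-1)·2 = -6
⇒ Θ^9 T^-6

{"Θ": 9, "T": -6}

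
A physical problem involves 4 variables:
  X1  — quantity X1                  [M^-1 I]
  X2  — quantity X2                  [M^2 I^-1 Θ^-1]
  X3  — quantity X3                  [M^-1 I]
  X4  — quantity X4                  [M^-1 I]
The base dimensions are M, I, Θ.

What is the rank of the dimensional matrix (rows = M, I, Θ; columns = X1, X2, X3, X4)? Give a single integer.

Write exponents as rows M,I,Θ / cols X1,X2,X3,X4:
  M: [-1  2 -1 -1]
  I: [ 1 -1  1  1]
  Θ: [ 0 -1  0  0]
RREF → pivots at {X1,X2} ⇒ r = 2

2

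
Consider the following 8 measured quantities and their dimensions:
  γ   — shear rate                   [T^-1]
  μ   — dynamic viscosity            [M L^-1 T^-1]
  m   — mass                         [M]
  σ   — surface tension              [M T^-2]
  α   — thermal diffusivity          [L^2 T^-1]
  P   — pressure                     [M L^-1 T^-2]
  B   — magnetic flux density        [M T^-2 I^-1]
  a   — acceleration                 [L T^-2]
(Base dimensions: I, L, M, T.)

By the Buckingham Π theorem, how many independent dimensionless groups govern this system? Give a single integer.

Write exponents as rows I,L,M,T / cols γ,μ,m,σ,α,P,B,a:
  I: [ 0  0  0  0  0  0 -1  0]
  L: [ 0 -1  0  0  2 -1  0  1]
  M: [ 0  1  1  1  0  1  1  0]
  T: [-1 -1  0 -2 -1 -2 -2 -2]
Row reduction gives pivot columns γ,μ,m,B; rank = 4
n=8, r=4 ⇒ 4 dimensionless groups

4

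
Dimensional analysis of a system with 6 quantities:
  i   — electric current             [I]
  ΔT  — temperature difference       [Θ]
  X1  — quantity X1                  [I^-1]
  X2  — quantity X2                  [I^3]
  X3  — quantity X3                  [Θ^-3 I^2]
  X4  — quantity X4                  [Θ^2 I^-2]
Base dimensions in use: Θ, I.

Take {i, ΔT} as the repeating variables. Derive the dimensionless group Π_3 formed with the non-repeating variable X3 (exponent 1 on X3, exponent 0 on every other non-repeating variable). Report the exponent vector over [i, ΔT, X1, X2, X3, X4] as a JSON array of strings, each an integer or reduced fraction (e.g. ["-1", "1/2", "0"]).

Exponent matrix [Θ,I] × [i,ΔT,X1,X2,X3,X4]:
  Θ: [ 0  1  0  0 -3  2]
  I: [ 1  0 -1  3  2 -2]
Row reduction gives pivot columns i,ΔT; rank = 2
Pivot set = {i,ΔT}, free = {X1,X2,X3,X4}
RREF:
  r0: [   1    0   -1    3    2   -2]
  r1: [   0    1    0    0   -3    2]
Fix exponent of X3 at 1, X1 at 0, X2 at 0, X4 at 0; solve each RREF row for its pivot's exponent:
  r0: exp(i) + (2)·1 = 0 ⇒ exp(i) = -2
  r1: exp(ΔT) + (-3)·1 = 0 ⇒ exp(ΔT) = 3
Π_3 = i^-2 · ΔT^3 · X3

["-2", "3", "0", "0", "1", "0"]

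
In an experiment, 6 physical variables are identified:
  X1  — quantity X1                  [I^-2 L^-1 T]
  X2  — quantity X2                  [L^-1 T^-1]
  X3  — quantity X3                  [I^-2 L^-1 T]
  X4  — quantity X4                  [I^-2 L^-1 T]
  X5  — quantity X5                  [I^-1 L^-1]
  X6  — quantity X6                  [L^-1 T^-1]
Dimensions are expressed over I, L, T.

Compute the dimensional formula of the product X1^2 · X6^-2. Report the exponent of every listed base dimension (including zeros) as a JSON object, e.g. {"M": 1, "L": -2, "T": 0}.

Dimensional matrix (I×L×T by X1×X2×X3×X4×X5×X6):
  I: [-2  0 -2 -2 -1  0]
  L: [-1 -1 -1 -1 -1 -1]
  T: [ 1 -1  1  1  0 -1]
  [I]: (2)·-2+(-2)·0 = -4
  [L]: (2)·-1+(-2)·-1 = 0
  [T]: (2)·1+(-2)·-1 = 4
⇒ I^-4 T^4

{"I": -4, "L": 0, "T": 4}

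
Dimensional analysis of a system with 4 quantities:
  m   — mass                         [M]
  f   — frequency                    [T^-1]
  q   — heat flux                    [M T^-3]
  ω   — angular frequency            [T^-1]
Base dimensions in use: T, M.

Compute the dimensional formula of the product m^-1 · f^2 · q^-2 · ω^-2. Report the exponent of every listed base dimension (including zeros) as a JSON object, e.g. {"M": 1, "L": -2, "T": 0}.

Exponent matrix [T,M] × [m,f,q,ω]:
  T: [ 0 -1 -3 -1]
  M: [ 1  0  1  0]
  [T]: (-1)·0+(2)·-1+(-2)·-3+(-2)·-1 = 6
  [M]: (-1)·1+(2)·0+(-2)·1+(-2)·0 = -3
⇒ T^6 M^-3

{"T": 6, "M": -3}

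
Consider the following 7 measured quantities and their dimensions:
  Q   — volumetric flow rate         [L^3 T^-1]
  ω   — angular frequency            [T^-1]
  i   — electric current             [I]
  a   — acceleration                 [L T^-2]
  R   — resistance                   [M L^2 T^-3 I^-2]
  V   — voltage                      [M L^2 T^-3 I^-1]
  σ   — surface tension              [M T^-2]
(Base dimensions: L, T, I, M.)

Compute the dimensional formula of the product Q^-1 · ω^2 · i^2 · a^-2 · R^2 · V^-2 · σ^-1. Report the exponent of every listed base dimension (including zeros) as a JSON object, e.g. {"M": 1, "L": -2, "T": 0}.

Dimensional matrix (L×T×I×M by Q×ω×i×a×R×V×σ):
  L: [ 3  0  0  1  2  2  0]
  T: [-1 -1  0 -2 -3 -3 -2]
  I: [ 0  0  1  0 -2 -1  0]
  M: [ 0  0  0  0  1  1  1]
  [L]: (-1)·3+(2)·0+(2)·0+(-2)·1+(2)·2+(-2)·2+(-1)·0 = -5
  [T]: (-1)·-1+(2)·-1+(2)·0+(-2)·-2+(2)·-3+(-2)·-3+(-1)·-2 = 5
  [I]: (-1)·0+(2)·0+(2)·1+(-2)·0+(2)·-2+(-2)·-1+(-1)·0 = 0
  [M]: (-1)·0+(2)·0+(2)·0+(-2)·0+(2)·1+(-2)·1+(-1)·1 = -1
⇒ L^-5 T^5 M^-1

{"L": -5, "T": 5, "I": 0, "M": -1}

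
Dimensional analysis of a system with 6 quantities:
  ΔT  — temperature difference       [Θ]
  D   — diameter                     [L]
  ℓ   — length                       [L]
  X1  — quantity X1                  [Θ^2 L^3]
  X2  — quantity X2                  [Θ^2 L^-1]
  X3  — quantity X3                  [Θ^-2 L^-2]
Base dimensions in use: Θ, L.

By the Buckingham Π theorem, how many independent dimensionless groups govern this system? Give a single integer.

4

Write exponents as rows Θ,L / cols ΔT,D,ℓ,X1,X2,X3:
  Θ: [ 1  0  0  2  2 -2]
  L: [ 0  1  1  3 -1 -2]
Echelon form has 2 nonzero rows (pivots: ΔT,D)
n=6, r=2 ⇒ 4 dimensionless groups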